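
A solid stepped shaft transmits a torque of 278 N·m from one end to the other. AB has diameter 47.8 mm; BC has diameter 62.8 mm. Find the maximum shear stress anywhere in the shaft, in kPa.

Under the same torque, τ_max = 16T/(πd³) is largest where d is smallest — segment AB (d = 47.8 mm).
τ_max = 16·278.0/(π·(0.0478)³) = 1.296×10^7 Pa.

13000 kPa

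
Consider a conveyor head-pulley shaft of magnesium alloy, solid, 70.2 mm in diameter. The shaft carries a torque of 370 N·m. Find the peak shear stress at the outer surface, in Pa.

J = πd⁴/32 = π(0.0702)⁴/32 = 2.384×10^-6 m⁴.
τ_max = T·r/J = 370.0 × 0.0351 / 2.384×10^-6 = 5.447×10^6 Pa.

5.45e6 Pa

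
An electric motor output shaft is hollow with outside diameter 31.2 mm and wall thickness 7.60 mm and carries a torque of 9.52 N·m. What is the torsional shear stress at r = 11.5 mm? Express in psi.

183 psi

J = π(d_o⁴ − d_i⁴)/32 = π(0.0312⁴ − 0.0160⁴)/32 = 8.660×10^-8 m⁴.
Shear stress varies linearly with radius: τ = T·r/J = 9.520 × 0.0115 / 8.660×10^-8 = 1.264×10^6 Pa.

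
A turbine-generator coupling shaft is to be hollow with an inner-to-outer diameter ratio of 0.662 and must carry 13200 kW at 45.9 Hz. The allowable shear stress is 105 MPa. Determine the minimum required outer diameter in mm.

ω = 2π·45.9 = 288.4 rad/s, so T = P/ω = 13200×10³ / 288.4 = 45770 N·m.
For a hollow shaft with d_i/d_o = 0.662: τ_max = 16T/(π d_o³ (1−k⁴)), so d_o = [16T/(π τ_allow (1−k⁴))]^(1/3) = [16·45770/(π·1.05×10^8·0.8079)]^(1/3) = 0.1401 m.

140 mm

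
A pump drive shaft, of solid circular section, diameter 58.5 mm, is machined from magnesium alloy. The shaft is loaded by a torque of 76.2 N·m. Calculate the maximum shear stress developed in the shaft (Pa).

J = πd⁴/32 = π(0.0585)⁴/32 = 1.150×10^-6 m⁴.
τ_max = T·r/J = 76.20 × 0.0293 / 1.150×10^-6 = 1.938×10^6 Pa.

1.94e6 Pa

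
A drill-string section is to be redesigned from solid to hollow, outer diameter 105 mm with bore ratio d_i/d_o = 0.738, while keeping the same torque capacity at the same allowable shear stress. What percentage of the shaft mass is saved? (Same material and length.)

Equal τ_max and T ⇒ the solid shaft needs d_s³ = d_o³(1−k⁴), so d_s = 105·(1−0.738⁴)^(1/3) = 93.38 mm.
Area ratio A_h/A_s = d_o²(1−k²)/d_s² = (1−k²)/(1−k⁴)^(2/3) = 0.5757.
Mass saving = 1 − 0.5757 = 42.4 %.

42.4 %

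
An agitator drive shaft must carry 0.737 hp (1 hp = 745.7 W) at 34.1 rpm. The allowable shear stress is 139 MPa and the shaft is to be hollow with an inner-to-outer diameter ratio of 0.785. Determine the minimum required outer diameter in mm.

20.9 mm

ω = 2π·34.1/60 = 3.571 rad/s, so T = P/ω = 0.737×745.7 / 3.571 = 153.9 N·m.
For a hollow shaft with d_i/d_o = 0.785: τ_max = 16T/(π d_o³ (1−k⁴)), so d_o = [16T/(π τ_allow (1−k⁴))]^(1/3) = [16·153.9/(π·1.39×10^8·0.6203)]^(1/3) = 0.02087 m.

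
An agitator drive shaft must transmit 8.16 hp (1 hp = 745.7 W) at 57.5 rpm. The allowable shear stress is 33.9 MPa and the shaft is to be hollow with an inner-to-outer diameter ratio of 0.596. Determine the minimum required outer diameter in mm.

55.8 mm

ω = 2π·57.5/60 = 6.021 rad/s, so T = P/ω = 8.16×745.7 / 6.021 = 1011 N·m.
For a hollow shaft with d_i/d_o = 0.596: τ_max = 16T/(π d_o³ (1−k⁴)), so d_o = [16T/(π τ_allow (1−k⁴))]^(1/3) = [16·1011/(π·3.39×10^7·0.8738)]^(1/3) = 0.05580 m.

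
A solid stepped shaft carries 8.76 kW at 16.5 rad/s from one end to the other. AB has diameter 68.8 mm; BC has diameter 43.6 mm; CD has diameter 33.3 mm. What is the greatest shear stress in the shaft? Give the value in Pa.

7.32e7 Pa

ω = 16.5 rad/s, so T = P/ω = 8.76×10³ / 16.50 = 530.9 N·m.
Under the same torque, τ_max = 16T/(πd³) is largest where d is smallest — segment CD (d = 33.3 mm).
τ_max = 16·530.9/(π·(0.0333)³) = 7.322×10^7 Pa.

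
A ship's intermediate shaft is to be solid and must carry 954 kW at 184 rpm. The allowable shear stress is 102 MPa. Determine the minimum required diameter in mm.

ω = 2π·184/60 = 19.27 rad/s, so T = P/ω = 954×10³ / 19.27 = 49510 N·m.
For a solid shaft τ_max = 16T/(πd³), so d = (16T/(π τ_allow))^(1/3) = (16·49510/(π·1.02×10^8))^(1/3) = 0.1352 m.

135 mm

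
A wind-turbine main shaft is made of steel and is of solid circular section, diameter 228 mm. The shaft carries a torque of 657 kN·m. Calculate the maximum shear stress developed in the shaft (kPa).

J = πd⁴/32 = π(0.228)⁴/32 = 2.653×10^-4 m⁴.
τ_max = T·r/J = 657000 × 0.114 / 2.653×10^-4 = 2.823×10^8 Pa.

282000 kPa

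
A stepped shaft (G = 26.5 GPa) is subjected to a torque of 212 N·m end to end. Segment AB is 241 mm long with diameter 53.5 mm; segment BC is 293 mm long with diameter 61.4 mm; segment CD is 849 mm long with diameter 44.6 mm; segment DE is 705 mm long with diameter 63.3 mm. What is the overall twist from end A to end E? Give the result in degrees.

1.44°

J_AB = π(0.0535)⁴/32 = 8.04×10^-7 m⁴; J_BC = π(0.0614)⁴/32 = 1.40×10^-6 m⁴; J_CD = π(0.0446)⁴/32 = 3.88×10^-7 m⁴; J_DE = π(0.0633)⁴/32 = 1.58×10^-6 m⁴.
θ = (T/G)·Σ L_i/J_i = (212.0/26.5×10⁹)·(0.241/8.04×10^-7 + 0.293/1.40×10^-6 + 0.849/3.88×10^-7 + 0.705/1.58×10^-6) = 0.02514 rad.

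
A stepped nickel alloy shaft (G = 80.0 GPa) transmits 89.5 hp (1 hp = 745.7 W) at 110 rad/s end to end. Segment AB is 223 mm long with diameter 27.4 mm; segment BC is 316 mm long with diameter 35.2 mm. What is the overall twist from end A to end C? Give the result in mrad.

46.5 mrad

ω = 110 rad/s, so T = P/ω = 89.5×745.7 / 110.0 = 606.7 N·m.
J_AB = π(0.0274)⁴/32 = 5.53×10^-8 m⁴; J_BC = π(0.0352)⁴/32 = 1.51×10^-7 m⁴.
θ = (T/G)·Σ L_i/J_i = (606.7/80.0×10⁹)·(0.223/5.53×10^-8 + 0.316/1.51×10^-7) = 0.04646 rad.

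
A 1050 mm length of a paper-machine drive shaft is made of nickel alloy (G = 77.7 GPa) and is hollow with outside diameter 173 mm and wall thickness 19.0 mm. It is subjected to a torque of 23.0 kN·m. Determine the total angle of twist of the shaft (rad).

J = π(d_o⁴ − d_i⁴)/32 = π(0.173⁴ − 0.135⁴)/32 = 5.533×10^-5 m⁴.
θ = T·L/(G·J) = 23000 × 1.05 / (77.7×10⁹ × 5.533×10^-5) = 5.617×10^-3 rad.

0.00562 rad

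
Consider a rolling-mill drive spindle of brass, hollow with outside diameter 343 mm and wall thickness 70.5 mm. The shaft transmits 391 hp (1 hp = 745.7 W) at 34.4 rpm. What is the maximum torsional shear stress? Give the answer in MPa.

11.6 MPa

ω = 2π·34.4/60 = 3.602 rad/s, so T = P/ω = 391×745.7 / 3.602 = 80940 N·m.
J = π(d_o⁴ − d_i⁴)/32 = π(0.343⁴ − 0.202⁴)/32 = 1.195×10^-3 m⁴.
τ_max = T·r/J = 80940 × 0.172 / 1.195×10^-3 = 1.161×10^7 Pa.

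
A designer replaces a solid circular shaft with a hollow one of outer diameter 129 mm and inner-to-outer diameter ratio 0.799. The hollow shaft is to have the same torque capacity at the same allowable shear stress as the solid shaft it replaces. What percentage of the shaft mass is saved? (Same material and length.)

Equal τ_max and T ⇒ the solid shaft needs d_s³ = d_o³(1−k⁴), so d_s = 129·(1−0.799⁴)^(1/3) = 108.3 mm.
Area ratio A_h/A_s = d_o²(1−k²)/d_s² = (1−k²)/(1−k⁴)^(2/3) = 0.5126.
Mass saving = 1 − 0.5126 = 48.7 %.

48.7 %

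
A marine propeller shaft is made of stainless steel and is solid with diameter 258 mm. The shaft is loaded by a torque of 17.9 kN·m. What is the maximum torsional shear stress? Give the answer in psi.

J = πd⁴/32 = π(0.258)⁴/32 = 4.350×10^-4 m⁴.
τ_max = T·r/J = 17900 × 0.129 / 4.350×10^-4 = 5.308×10^6 Pa.

770 psi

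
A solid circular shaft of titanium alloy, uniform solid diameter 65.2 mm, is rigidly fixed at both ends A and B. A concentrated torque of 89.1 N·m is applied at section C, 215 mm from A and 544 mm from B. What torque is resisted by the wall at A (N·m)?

63.9 N·m

With uniform GJ and both ends fixed, compatibility θ_AC = θ_CB gives T_A·a = T_B·b, together with T_A + T_B = T₀.
T_A = T₀·b/(a+b) = 89.10·544/759.0 = 63.86 N·m; T_B = 25.24 N·m.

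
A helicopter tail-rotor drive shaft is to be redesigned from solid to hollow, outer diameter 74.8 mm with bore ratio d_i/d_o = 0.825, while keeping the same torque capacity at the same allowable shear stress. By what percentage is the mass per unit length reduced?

Equal τ_max and T ⇒ the solid shaft needs d_s³ = d_o³(1−k⁴), so d_s = 74.8·(1−0.825⁴)^(1/3) = 60.79 mm.
Area ratio A_h/A_s = d_o²(1−k²)/d_s² = (1−k²)/(1−k⁴)^(2/3) = 0.4836.
Mass saving = 1 − 0.4836 = 51.6 %.

51.6 %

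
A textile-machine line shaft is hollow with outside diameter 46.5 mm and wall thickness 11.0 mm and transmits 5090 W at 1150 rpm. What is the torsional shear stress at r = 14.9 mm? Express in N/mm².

ω = 2π·1150/60 = 120.4 rad/s, so T = P/ω = 5090 / 120.4 = 42.27 N·m.
J = π(d_o⁴ − d_i⁴)/32 = π(0.0465⁴ − 0.0245⁴)/32 = 4.236×10^-7 m⁴.
Shear stress varies linearly with radius: τ = T·r/J = 42.27 × 0.0149 / 4.236×10^-7 = 1.487×10^6 Pa.

1.49 N/mm²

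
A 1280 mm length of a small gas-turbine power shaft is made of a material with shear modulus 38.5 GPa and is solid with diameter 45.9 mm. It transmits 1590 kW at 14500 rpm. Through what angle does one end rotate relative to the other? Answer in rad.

ω = 2π·14500/60 = 1518 rad/s, so T = P/ω = 1590×10³ / 1518 = 1047 N·m.
J = πd⁴/32 = π(0.0459)⁴/32 = 4.358×10^-7 m⁴.
θ = T·L/(G·J) = 1047 × 1.28 / (38.5×10⁹ × 4.358×10^-7) = 0.07989 rad.

0.0799 rad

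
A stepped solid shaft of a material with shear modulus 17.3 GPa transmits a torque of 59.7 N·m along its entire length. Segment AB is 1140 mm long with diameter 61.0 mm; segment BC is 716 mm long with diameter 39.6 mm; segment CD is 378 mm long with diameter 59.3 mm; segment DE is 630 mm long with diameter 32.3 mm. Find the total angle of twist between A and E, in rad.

J_AB = π(0.0610)⁴/32 = 1.36×10^-6 m⁴; J_BC = π(0.0396)⁴/32 = 2.41×10^-7 m⁴; J_CD = π(0.0593)⁴/32 = 1.21×10^-6 m⁴; J_DE = π(0.0323)⁴/32 = 1.07×10^-7 m⁴.
θ = (T/G)·Σ L_i/J_i = (59.70/17.3×10⁹)·(1.14/1.36×10^-6 + 0.716/2.41×10^-7 + 0.378/1.21×10^-6 + 0.630/1.07×10^-7) = 0.03455 rad.

0.0345 rad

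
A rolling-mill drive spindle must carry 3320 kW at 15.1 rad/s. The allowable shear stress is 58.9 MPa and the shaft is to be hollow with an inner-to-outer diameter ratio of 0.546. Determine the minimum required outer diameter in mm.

275 mm

ω = 15.1 rad/s, so T = P/ω = 3320×10³ / 15.10 = 219900 N·m.
For a hollow shaft with d_i/d_o = 0.546: τ_max = 16T/(π d_o³ (1−k⁴)), so d_o = [16T/(π τ_allow (1−k⁴))]^(1/3) = [16·219900/(π·5.89×10^7·0.9111)]^(1/3) = 0.2753 m.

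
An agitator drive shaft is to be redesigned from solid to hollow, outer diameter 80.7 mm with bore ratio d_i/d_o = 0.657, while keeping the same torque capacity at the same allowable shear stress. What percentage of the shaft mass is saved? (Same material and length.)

34.8 %

Equal τ_max and T ⇒ the solid shaft needs d_s³ = d_o³(1−k⁴), so d_s = 80.7·(1−0.657⁴)^(1/3) = 75.34 mm.
Area ratio A_h/A_s = d_o²(1−k²)/d_s² = (1−k²)/(1−k⁴)^(2/3) = 0.6521.
Mass saving = 1 − 0.6521 = 34.8 %.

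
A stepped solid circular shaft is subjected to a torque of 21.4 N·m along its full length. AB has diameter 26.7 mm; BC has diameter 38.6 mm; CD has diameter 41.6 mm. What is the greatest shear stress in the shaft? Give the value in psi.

830 psi

Under the same torque, τ_max = 16T/(πd³) is largest where d is smallest — segment AB (d = 26.7 mm).
τ_max = 16·21.40/(π·(0.0267)³) = 5.726×10^6 Pa.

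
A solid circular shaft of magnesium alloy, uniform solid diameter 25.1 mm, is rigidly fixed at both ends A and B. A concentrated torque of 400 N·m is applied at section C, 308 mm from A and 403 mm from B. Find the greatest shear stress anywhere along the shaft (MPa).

73.0 MPa

With uniform GJ and both ends fixed, compatibility θ_AC = θ_CB gives T_A·a = T_B·b, together with T_A + T_B = T₀.
T_A = T₀·b/(a+b) = 400.0·403/711.0 = 226.7 N·m; T_B = 173.3 N·m.
τ in each portion: τ_AC = 7.30×10^7 Pa, τ_CB = 5.58×10^7 Pa; maximum is in AC.
τ_max = T_AC·r/J = 226.7·0.0126/3.90×10^-8 = 7.302×10^7 Pa.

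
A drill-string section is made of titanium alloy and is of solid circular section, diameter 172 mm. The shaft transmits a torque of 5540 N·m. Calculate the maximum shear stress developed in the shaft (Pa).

5.54e6 Pa

J = πd⁴/32 = π(0.172)⁴/32 = 8.592×10^-5 m⁴.
τ_max = T·r/J = 5540 × 0.0860 / 8.592×10^-5 = 5.545×10^6 Pa.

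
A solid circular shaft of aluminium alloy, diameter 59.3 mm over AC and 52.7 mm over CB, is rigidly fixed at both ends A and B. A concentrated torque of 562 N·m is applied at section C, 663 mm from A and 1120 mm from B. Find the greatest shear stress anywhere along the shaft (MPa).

Compatibility: T_A·a/J_AC = T_B·b/J_CB with T_A + T_B = T₀.
J_AC = 1.21×10^-6 m⁴, J_CB = 7.57×10^-7 m⁴, so T_A = T₀·(J_AC/a)/((J_AC/a)+(J_CB/b)) = 410.4 N·m, T_B = 151.6 N·m.
τ in each portion: τ_AC = 1.00×10^7 Pa, τ_CB = 5.27×10^6 Pa; maximum is in AC.
τ_max = T_AC·r/J = 410.4·0.0296/1.21×10^-6 = 1.002×10^7 Pa.

10.0 MPa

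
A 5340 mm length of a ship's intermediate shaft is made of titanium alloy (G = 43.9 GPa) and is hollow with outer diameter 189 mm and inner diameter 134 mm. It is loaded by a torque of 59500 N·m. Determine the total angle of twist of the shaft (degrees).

4.43°

J = π(d_o⁴ − d_i⁴)/32 = π(0.189⁴ − 0.134⁴)/32 = 9.362×10^-5 m⁴.
θ = T·L/(G·J) = 59500 × 5.34 / (43.9×10⁹ × 9.362×10^-5) = 0.07731 rad.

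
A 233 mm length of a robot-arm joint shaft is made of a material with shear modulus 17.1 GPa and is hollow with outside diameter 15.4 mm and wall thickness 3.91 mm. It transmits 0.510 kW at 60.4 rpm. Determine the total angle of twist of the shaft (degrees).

ω = 2π·60.4/60 = 6.325 rad/s, so T = P/ω = 0.510×10³ / 6.325 = 80.63 N·m.
J = π(d_o⁴ − d_i⁴)/32 = π(0.0154⁴ − 0.00758⁴)/32 = 5.198×10^-9 m⁴.
θ = T·L/(G·J) = 80.63 × 0.233 / (17.1×10⁹ × 5.198×10^-9) = 0.2114 rad.

12.1°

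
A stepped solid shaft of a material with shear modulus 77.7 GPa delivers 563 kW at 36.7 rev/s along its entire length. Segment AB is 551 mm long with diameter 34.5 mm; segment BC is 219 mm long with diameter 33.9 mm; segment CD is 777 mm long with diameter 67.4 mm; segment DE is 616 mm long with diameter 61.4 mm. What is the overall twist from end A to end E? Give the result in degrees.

11.7°

ω = 2π·36.7 = 230.6 rad/s, so T = P/ω = 563×10³ / 230.6 = 2442 N·m.
J_AB = π(0.0345)⁴/32 = 1.39×10^-7 m⁴; J_BC = π(0.0339)⁴/32 = 1.30×10^-7 m⁴; J_CD = π(0.0674)⁴/32 = 2.03×10^-6 m⁴; J_DE = π(0.0614)⁴/32 = 1.40×10^-6 m⁴.
θ = (T/G)·Σ L_i/J_i = (2442/77.7×10⁹)·(0.551/1.39×10^-7 + 0.219/1.30×10^-7 + 0.777/2.03×10^-6 + 0.616/1.40×10^-6) = 0.2035 rad.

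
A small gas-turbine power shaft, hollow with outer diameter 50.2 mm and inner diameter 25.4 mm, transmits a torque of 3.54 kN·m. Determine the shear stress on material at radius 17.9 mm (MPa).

J = π(d_o⁴ − d_i⁴)/32 = π(0.0502⁴ − 0.0254⁴)/32 = 5.826×10^-7 m⁴.
Shear stress varies linearly with radius: τ = T·r/J = 3540 × 0.0179 / 5.826×10^-7 = 1.088×10^8 Pa.

109 MPa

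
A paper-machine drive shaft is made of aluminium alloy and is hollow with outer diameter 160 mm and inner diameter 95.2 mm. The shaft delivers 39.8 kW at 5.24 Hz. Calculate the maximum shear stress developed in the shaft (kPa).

ω = 2π·5.24 = 32.92 rad/s, so T = P/ω = 39.8×10³ / 32.92 = 1209 N·m.
J = π(d_o⁴ − d_i⁴)/32 = π(0.160⁴ − 0.0952⁴)/32 = 5.628×10^-5 m⁴.
τ_max = T·r/J = 1209 × 0.0800 / 5.628×10^-5 = 1.718×10^6 Pa.

1720 kPa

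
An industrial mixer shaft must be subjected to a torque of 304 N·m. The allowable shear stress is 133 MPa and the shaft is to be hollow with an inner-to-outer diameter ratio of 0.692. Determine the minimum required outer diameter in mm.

For a hollow shaft with d_i/d_o = 0.692: τ_max = 16T/(π d_o³ (1−k⁴)), so d_o = [16T/(π τ_allow (1−k⁴))]^(1/3) = [16·304.0/(π·1.33×10^8·0.7707)]^(1/3) = 0.02472 m.

24.7 mm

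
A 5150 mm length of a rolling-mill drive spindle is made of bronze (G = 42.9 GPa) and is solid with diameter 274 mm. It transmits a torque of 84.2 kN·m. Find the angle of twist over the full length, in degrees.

J = πd⁴/32 = π(0.274)⁴/32 = 5.534×10^-4 m⁴.
θ = T·L/(G·J) = 84200 × 5.15 / (42.9×10⁹ × 5.534×10^-4) = 0.01827 rad.

1.05°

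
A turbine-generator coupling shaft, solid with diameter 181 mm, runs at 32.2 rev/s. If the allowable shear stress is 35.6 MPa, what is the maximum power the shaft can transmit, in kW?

8390 kW

J = πd⁴/32 = π(0.181)⁴/32 = 1.054×10^-4 m⁴.
T_max = τ_allow·J/r = 3.56×10^7 × 1.054×10^-4 / 0.0905 = 41450 N·m.
ω = 2π·32.2 = 202.3 rad/s, so P_max = T_max·ω = 8.386×10^6 W.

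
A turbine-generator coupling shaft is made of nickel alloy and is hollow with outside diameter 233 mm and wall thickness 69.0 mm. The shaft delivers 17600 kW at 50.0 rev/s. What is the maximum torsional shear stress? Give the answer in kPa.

23200 kPa

ω = 2π·50.0 = 314.2 rad/s, so T = P/ω = 17600×10³ / 314.2 = 56020 N·m.
J = π(d_o⁴ − d_i⁴)/32 = π(0.233⁴ − 0.0950⁴)/32 = 2.814×10^-4 m⁴.
τ_max = T·r/J = 56020 × 0.117 / 2.814×10^-4 = 2.320×10^7 Pa.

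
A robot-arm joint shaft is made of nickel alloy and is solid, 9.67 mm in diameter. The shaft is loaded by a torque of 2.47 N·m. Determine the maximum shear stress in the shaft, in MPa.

J = πd⁴/32 = π(0.00967)⁴/32 = 8.584×10^-10 m⁴.
τ_max = T·r/J = 2.470 × 0.00483 / 8.584×10^-10 = 1.391×10^7 Pa.

13.9 MPa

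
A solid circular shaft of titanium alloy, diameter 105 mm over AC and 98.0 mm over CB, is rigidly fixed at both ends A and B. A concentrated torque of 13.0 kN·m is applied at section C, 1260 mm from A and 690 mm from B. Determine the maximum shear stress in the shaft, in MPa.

Compatibility: T_A·a/J_AC = T_B·b/J_CB with T_A + T_B = T₀.
J_AC = 1.19×10^-5 m⁴, J_CB = 9.06×10^-6 m⁴, so T_A = T₀·(J_AC/a)/((J_AC/a)+(J_CB/b)) = 5449 N·m, T_B = 7551 N·m.
τ in each portion: τ_AC = 2.40×10^7 Pa, τ_CB = 4.09×10^7 Pa; maximum is in CB.
τ_max = T_CB·r/J = 7551·0.0490/9.06×10^-6 = 4.086×10^7 Pa.

40.9 MPa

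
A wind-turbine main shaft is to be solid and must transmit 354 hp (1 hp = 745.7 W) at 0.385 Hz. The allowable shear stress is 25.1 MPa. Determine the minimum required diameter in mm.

ω = 2π·0.385 = 2.419 rad/s, so T = P/ω = 354×745.7 / 2.419 = 109100 N·m.
For a solid shaft τ_max = 16T/(πd³), so d = (16T/(π τ_allow))^(1/3) = (16·109100/(π·2.51×10^7))^(1/3) = 0.2808 m.

281 mm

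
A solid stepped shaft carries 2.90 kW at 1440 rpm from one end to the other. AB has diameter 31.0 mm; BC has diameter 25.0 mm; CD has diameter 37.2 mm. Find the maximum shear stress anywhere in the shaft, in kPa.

ω = 2π·1440/60 = 150.8 rad/s, so T = P/ω = 2.90×10³ / 150.8 = 19.23 N·m.
Under the same torque, τ_max = 16T/(πd³) is largest where d is smallest — segment BC (d = 25.0 mm).
τ_max = 16·19.23/(π·(0.0250)³) = 6.268×10^6 Pa.

6270 kPa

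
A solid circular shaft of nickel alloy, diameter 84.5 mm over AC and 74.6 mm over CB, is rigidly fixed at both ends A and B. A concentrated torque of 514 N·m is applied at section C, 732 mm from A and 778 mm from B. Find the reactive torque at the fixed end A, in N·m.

Compatibility: T_A·a/J_AC = T_B·b/J_CB with T_A + T_B = T₀.
J_AC = 5.01×10^-6 m⁴, J_CB = 3.04×10^-6 m⁴, so T_A = T₀·(J_AC/a)/((J_AC/a)+(J_CB/b)) = 327.1 N·m, T_B = 186.9 N·m.

327 N·m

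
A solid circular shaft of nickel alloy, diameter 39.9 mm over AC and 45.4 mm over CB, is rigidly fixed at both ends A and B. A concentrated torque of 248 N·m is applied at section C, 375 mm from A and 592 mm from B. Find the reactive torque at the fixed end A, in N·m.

Compatibility: T_A·a/J_AC = T_B·b/J_CB with T_A + T_B = T₀.
J_AC = 2.49×10^-7 m⁴, J_CB = 4.17×10^-7 m⁴, so T_A = T₀·(J_AC/a)/((J_AC/a)+(J_CB/b)) = 120.3 N·m, T_B = 127.7 N·m.

120 N·m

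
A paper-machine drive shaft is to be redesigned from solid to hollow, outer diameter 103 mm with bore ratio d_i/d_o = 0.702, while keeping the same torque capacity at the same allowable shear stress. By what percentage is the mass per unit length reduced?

Equal τ_max and T ⇒ the solid shaft needs d_s³ = d_o³(1−k⁴), so d_s = 103·(1−0.702⁴)^(1/3) = 93.88 mm.
Area ratio A_h/A_s = d_o²(1−k²)/d_s² = (1−k²)/(1−k⁴)^(2/3) = 0.6106.
Mass saving = 1 − 0.6106 = 38.9 %.

38.9 %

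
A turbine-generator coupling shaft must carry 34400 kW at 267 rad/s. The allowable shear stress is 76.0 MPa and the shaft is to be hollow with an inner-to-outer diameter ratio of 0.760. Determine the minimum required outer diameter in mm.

ω = 267 rad/s, so T = P/ω = 34400×10³ / 267.0 = 128800 N·m.
For a hollow shaft with d_i/d_o = 0.760: τ_max = 16T/(π d_o³ (1−k⁴)), so d_o = [16T/(π τ_allow (1−k⁴))]^(1/3) = [16·128800/(π·7.60×10^7·0.6664)]^(1/3) = 0.2349 m.

235 mm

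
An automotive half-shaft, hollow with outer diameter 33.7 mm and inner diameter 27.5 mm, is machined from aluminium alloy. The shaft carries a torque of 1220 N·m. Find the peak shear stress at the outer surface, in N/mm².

J = π(d_o⁴ − d_i⁴)/32 = π(0.0337⁴ − 0.0275⁴)/32 = 7.048×10^-8 m⁴.
τ_max = T·r/J = 1220 × 0.0169 / 7.048×10^-8 = 2.917×10^8 Pa.

292 N/mm²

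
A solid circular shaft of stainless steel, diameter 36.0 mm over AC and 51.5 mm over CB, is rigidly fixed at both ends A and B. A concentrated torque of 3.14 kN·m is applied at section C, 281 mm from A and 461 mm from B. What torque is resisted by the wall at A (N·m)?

Compatibility: T_A·a/J_AC = T_B·b/J_CB with T_A + T_B = T₀.
J_AC = 1.65×10^-7 m⁴, J_CB = 6.91×10^-7 m⁴, so T_A = T₀·(J_AC/a)/((J_AC/a)+(J_CB/b)) = 883.8 N·m, T_B = 2256 N·m.

884 N·m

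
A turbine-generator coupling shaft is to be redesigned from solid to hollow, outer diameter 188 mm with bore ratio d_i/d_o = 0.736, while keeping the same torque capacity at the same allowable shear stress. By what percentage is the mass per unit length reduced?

42.2 %

Equal τ_max and T ⇒ the solid shaft needs d_s³ = d_o³(1−k⁴), so d_s = 188·(1−0.736⁴)^(1/3) = 167.4 mm.
Area ratio A_h/A_s = d_o²(1−k²)/d_s² = (1−k²)/(1−k⁴)^(2/3) = 0.5777.
Mass saving = 1 − 0.5777 = 42.2 %.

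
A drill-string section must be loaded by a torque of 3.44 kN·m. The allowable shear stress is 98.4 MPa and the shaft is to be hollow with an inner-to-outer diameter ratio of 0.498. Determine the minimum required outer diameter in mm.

57.5 mm

For a hollow shaft with d_i/d_o = 0.498: τ_max = 16T/(π d_o³ (1−k⁴)), so d_o = [16T/(π τ_allow (1−k⁴))]^(1/3) = [16·3440/(π·9.84×10^7·0.9385)]^(1/3) = 0.05746 m.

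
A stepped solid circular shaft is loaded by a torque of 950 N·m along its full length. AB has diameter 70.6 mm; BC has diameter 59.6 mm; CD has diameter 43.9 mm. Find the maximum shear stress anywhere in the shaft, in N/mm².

Under the same torque, τ_max = 16T/(πd³) is largest where d is smallest — segment CD (d = 43.9 mm).
τ_max = 16·950.0/(π·(0.0439)³) = 5.719×10^7 Pa.

57.2 N/mm²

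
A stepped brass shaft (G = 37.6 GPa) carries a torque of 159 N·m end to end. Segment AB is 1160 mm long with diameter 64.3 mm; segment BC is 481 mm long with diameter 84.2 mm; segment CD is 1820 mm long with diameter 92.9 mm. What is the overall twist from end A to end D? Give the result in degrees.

0.251°

J_AB = π(0.0643)⁴/32 = 1.68×10^-6 m⁴; J_BC = π(0.0842)⁴/32 = 4.93×10^-6 m⁴; J_CD = π(0.0929)⁴/32 = 7.31×10^-6 m⁴.
θ = (T/G)·Σ L_i/J_i = (159.0/37.6×10⁹)·(1.16/1.68×10^-6 + 0.481/4.93×10^-6 + 1.82/7.31×10^-6) = 4.388×10^-3 rad.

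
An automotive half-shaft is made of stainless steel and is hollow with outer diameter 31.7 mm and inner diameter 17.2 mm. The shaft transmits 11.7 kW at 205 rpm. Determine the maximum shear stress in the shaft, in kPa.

95400 kPa

ω = 2π·205/60 = 21.47 rad/s, so T = P/ω = 11.7×10³ / 21.47 = 545.0 N·m.
J = π(d_o⁴ − d_i⁴)/32 = π(0.0317⁴ − 0.0172⁴)/32 = 9.054×10^-8 m⁴.
τ_max = T·r/J = 545.0 × 0.0158 / 9.054×10^-8 = 9.540×10^7 Pa.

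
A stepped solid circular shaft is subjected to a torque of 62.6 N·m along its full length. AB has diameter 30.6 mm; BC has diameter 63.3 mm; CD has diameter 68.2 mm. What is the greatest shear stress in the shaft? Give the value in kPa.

Under the same torque, τ_max = 16T/(πd³) is largest where d is smallest — segment AB (d = 30.6 mm).
τ_max = 16·62.60/(π·(0.0306)³) = 1.113×10^7 Pa.

11100 kPa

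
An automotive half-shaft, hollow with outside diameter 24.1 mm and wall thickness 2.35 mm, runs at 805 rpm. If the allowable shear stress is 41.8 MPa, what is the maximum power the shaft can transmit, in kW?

J = π(d_o⁴ − d_i⁴)/32 = π(0.0241⁴ − 0.0194⁴)/32 = 1.921×10^-8 m⁴.
T_max = τ_allow·J/r = 4.18×10^7 × 1.921×10^-8 / 0.0120 = 66.64 N·m.
ω = 2π·805/60 = 84.30 rad/s, so P_max = T_max·ω = 5618 W.

5.62 kW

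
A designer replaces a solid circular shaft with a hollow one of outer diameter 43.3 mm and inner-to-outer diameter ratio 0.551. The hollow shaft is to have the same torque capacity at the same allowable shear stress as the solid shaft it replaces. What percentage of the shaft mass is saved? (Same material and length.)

Equal τ_max and T ⇒ the solid shaft needs d_s³ = d_o³(1−k⁴), so d_s = 43.3·(1−0.551⁴)^(1/3) = 41.93 mm.
Area ratio A_h/A_s = d_o²(1−k²)/d_s² = (1−k²)/(1−k⁴)^(2/3) = 0.7428.
Mass saving = 1 − 0.7428 = 25.7 %.

25.7 %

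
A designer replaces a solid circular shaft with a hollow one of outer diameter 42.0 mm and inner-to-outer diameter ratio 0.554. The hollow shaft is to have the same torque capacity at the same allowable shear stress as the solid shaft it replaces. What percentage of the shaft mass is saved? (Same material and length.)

Equal τ_max and T ⇒ the solid shaft needs d_s³ = d_o³(1−k⁴), so d_s = 42.0·(1−0.554⁴)^(1/3) = 40.64 mm.
Area ratio A_h/A_s = d_o²(1−k²)/d_s² = (1−k²)/(1−k⁴)^(2/3) = 0.7403.
Mass saving = 1 − 0.7403 = 26.0 %.

26.0 %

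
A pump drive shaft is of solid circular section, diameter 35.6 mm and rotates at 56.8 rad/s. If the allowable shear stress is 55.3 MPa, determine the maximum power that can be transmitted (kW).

J = πd⁴/32 = π(0.0356)⁴/32 = 1.577×10^-7 m⁴.
T_max = τ_allow·J/r = 5.53×10^7 × 1.577×10^-7 / 0.0178 = 489.9 N·m.
ω = 56.8 rad/s, so P_max = T_max·ω = 2.783×10^4 W.

27.8 kW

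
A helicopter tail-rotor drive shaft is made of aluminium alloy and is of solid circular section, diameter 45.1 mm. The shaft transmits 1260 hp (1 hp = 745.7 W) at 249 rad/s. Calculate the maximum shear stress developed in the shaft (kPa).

209000 kPa

ω = 249 rad/s, so T = P/ω = 1260×745.7 / 249.0 = 3773 N·m.
J = πd⁴/32 = π(0.0451)⁴/32 = 4.062×10^-7 m⁴.
τ_max = T·r/J = 3773 × 0.0226 / 4.062×10^-7 = 2.095×10^8 Pa.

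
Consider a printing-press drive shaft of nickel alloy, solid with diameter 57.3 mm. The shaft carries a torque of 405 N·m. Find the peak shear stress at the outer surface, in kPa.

J = πd⁴/32 = π(0.0573)⁴/32 = 1.058×10^-6 m⁴.
τ_max = T·r/J = 405.0 × 0.0286 / 1.058×10^-6 = 1.096×10^7 Pa.

11000 kPa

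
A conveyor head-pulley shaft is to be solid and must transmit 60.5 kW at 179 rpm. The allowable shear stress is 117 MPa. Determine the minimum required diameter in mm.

52.0 mm

ω = 2π·179/60 = 18.74 rad/s, so T = P/ω = 60.5×10³ / 18.74 = 3228 N·m.
For a solid shaft τ_max = 16T/(πd³), so d = (16T/(π τ_allow))^(1/3) = (16·3228/(π·1.17×10^8))^(1/3) = 0.05199 m.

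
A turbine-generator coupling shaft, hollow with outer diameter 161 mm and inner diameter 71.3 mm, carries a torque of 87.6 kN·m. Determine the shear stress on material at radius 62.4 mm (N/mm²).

86.2 N/mm²

J = π(d_o⁴ − d_i⁴)/32 = π(0.161⁴ − 0.0713⁴)/32 = 6.343×10^-5 m⁴.
Shear stress varies linearly with radius: τ = T·r/J = 87600 × 0.0624 / 6.343×10^-5 = 8.618×10^7 Pa.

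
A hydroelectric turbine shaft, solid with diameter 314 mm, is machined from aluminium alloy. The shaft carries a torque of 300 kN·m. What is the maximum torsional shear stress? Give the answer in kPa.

49400 kPa

J = πd⁴/32 = π(0.314)⁴/32 = 9.544×10^-4 m⁴.
τ_max = T·r/J = 300000 × 0.157 / 9.544×10^-4 = 4.935×10^7 Pa.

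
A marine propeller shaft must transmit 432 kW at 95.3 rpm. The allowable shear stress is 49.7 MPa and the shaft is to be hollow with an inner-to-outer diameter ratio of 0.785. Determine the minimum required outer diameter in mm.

ω = 2π·95.3/60 = 9.980 rad/s, so T = P/ω = 432×10³ / 9.980 = 43290 N·m.
For a hollow shaft with d_i/d_o = 0.785: τ_max = 16T/(π d_o³ (1−k⁴)), so d_o = [16T/(π τ_allow (1−k⁴))]^(1/3) = [16·43290/(π·4.97×10^7·0.6203)]^(1/3) = 0.1927 m.

193 mm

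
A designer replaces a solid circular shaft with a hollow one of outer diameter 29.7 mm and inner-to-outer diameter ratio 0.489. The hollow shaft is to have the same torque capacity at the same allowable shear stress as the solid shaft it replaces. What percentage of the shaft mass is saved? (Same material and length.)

Equal τ_max and T ⇒ the solid shaft needs d_s³ = d_o³(1−k⁴), so d_s = 29.7·(1−0.489⁴)^(1/3) = 29.12 mm.
Area ratio A_h/A_s = d_o²(1−k²)/d_s² = (1−k²)/(1−k⁴)^(2/3) = 0.7913.
Mass saving = 1 − 0.7913 = 20.9 %.

20.9 %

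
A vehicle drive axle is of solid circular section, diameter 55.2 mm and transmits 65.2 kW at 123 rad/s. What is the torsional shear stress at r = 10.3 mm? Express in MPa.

5.99 MPa

ω = 123 rad/s, so T = P/ω = 65.2×10³ / 123.0 = 530.1 N·m.
J = πd⁴/32 = π(0.0552)⁴/32 = 9.115×10^-7 m⁴.
Shear stress varies linearly with radius: τ = T·r/J = 530.1 × 0.0103 / 9.115×10^-7 = 5.990×10^6 Pa.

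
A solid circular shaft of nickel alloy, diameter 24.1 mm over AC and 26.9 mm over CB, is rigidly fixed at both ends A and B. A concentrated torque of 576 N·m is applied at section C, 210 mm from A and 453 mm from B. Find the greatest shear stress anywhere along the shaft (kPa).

122000 kPa

Compatibility: T_A·a/J_AC = T_B·b/J_CB with T_A + T_B = T₀.
J_AC = 3.31×10^-8 m⁴, J_CB = 5.14×10^-8 m⁴, so T_A = T₀·(J_AC/a)/((J_AC/a)+(J_CB/b)) = 335.0 N·m, T_B = 241.0 N·m.
τ in each portion: τ_AC = 1.22×10^8 Pa, τ_CB = 6.31×10^7 Pa; maximum is in AC.
τ_max = T_AC·r/J = 335.0·0.0120/3.31×10^-8 = 1.219×10^8 Pa.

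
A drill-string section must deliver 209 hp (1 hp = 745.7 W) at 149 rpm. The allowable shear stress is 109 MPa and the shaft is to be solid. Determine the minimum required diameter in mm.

77.6 mm

ω = 2π·149/60 = 15.60 rad/s, so T = P/ω = 209×745.7 / 15.60 = 9988 N·m.
For a solid shaft τ_max = 16T/(πd³), so d = (16T/(π τ_allow))^(1/3) = (16·9988/(π·1.09×10^8))^(1/3) = 0.07757 m.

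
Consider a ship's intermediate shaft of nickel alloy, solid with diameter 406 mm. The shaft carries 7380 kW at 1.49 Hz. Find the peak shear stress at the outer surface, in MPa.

ω = 2π·1.49 = 9.362 rad/s, so T = P/ω = 7380×10³ / 9.362 = 788300 N·m.
J = πd⁴/32 = π(0.406)⁴/32 = 2.667×10^-3 m⁴.
τ_max = T·r/J = 788300 × 0.203 / 2.667×10^-3 = 5.999×10^7 Pa.

60.0 MPa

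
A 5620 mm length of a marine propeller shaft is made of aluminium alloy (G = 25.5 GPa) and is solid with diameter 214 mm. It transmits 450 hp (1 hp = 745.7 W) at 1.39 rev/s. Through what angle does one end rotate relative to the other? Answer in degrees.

2.36°

ω = 2π·1.39 = 8.734 rad/s, so T = P/ω = 450×745.7 / 8.734 = 38420 N·m.
J = πd⁴/32 = π(0.214)⁴/32 = 2.059×10^-4 m⁴.
θ = T·L/(G·J) = 38420 × 5.62 / (25.5×10⁹ × 2.059×10^-4) = 0.04113 rad.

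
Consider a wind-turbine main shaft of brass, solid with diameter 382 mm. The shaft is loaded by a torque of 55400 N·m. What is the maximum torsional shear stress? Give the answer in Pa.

J = πd⁴/32 = π(0.382)⁴/32 = 2.091×10^-3 m⁴.
τ_max = T·r/J = 55400 × 0.191 / 2.091×10^-3 = 5.062×10^6 Pa.

5.06e6 Pa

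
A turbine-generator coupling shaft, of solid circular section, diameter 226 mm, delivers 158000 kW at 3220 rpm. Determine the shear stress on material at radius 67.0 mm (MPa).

123 MPa

ω = 2π·3220/60 = 337.2 rad/s, so T = P/ω = 158000×10³ / 337.2 = 468600 N·m.
J = πd⁴/32 = π(0.226)⁴/32 = 2.561×10^-4 m⁴.
Shear stress varies linearly with radius: τ = T·r/J = 468600 × 0.0670 / 2.561×10^-4 = 1.226×10^8 Pa.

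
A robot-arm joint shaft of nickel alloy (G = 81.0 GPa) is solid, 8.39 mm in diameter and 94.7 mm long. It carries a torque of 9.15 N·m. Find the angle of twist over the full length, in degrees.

J = πd⁴/32 = π(0.00839)⁴/32 = 4.865×10^-10 m⁴.
θ = T·L/(G·J) = 9.150 × 0.0947 / (81.0×10⁹ × 4.865×10^-10) = 0.02199 rad.

1.26°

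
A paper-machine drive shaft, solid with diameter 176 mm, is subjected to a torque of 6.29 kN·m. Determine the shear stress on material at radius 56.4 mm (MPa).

J = πd⁴/32 = π(0.176)⁴/32 = 9.420×10^-5 m⁴.
Shear stress varies linearly with radius: τ = T·r/J = 6290 × 0.0564 / 9.420×10^-5 = 3.766×10^6 Pa.

3.77 MPa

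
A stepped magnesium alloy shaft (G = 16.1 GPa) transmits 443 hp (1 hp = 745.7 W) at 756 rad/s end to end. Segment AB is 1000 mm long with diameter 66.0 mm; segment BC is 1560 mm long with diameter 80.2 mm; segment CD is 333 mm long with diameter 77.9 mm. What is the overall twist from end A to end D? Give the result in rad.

0.0275 rad

ω = 756 rad/s, so T = P/ω = 443×745.7 / 756.0 = 437.0 N·m.
J_AB = π(0.0660)⁴/32 = 1.86×10^-6 m⁴; J_BC = π(0.0802)⁴/32 = 4.06×10^-6 m⁴; J_CD = π(0.0779)⁴/32 = 3.62×10^-6 m⁴.
θ = (T/G)·Σ L_i/J_i = (437.0/16.1×10⁹)·(1.00/1.86×10^-6 + 1.56/4.06×10^-6 + 0.333/3.62×10^-6) = 0.02749 rad.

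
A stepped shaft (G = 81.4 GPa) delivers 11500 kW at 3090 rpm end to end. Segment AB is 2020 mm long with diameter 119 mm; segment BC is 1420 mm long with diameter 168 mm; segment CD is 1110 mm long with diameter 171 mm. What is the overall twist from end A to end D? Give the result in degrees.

ω = 2π·3090/60 = 323.6 rad/s, so T = P/ω = 11500×10³ / 323.6 = 35540 N·m.
J_AB = π(0.119)⁴/32 = 1.97×10^-5 m⁴; J_BC = π(0.168)⁴/32 = 7.82×10^-5 m⁴; J_CD = π(0.171)⁴/32 = 8.39×10^-5 m⁴.
θ = (T/G)·Σ L_i/J_i = (35540/81.4×10⁹)·(2.02/1.97×10^-5 + 1.42/7.82×10^-5 + 1.11/8.39×10^-5) = 0.05850 rad.

3.35°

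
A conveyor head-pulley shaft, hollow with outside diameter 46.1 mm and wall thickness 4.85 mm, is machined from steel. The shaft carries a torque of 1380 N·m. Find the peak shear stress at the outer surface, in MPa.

117 MPa

J = π(d_o⁴ − d_i⁴)/32 = π(0.0461⁴ − 0.0364⁴)/32 = 2.711×10^-7 m⁴.
τ_max = T·r/J = 1380 × 0.0231 / 2.711×10^-7 = 1.174×10^8 Pa.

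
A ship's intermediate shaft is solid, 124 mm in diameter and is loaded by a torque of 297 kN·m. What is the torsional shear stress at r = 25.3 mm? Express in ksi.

J = πd⁴/32 = π(0.124)⁴/32 = 2.321×10^-5 m⁴.
Shear stress varies linearly with radius: τ = T·r/J = 297000 × 0.0253 / 2.321×10^-5 = 3.237×10^8 Pa.

47.0 ksi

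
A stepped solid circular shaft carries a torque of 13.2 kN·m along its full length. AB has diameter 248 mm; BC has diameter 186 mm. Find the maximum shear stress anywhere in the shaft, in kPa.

10400 kPa

Under the same torque, τ_max = 16T/(πd³) is largest where d is smallest — segment BC (d = 186 mm).
τ_max = 16·13200/(π·(0.186)³) = 1.045×10^7 Pa.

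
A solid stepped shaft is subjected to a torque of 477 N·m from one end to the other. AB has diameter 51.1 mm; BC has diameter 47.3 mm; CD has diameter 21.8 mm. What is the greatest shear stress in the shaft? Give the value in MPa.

Under the same torque, τ_max = 16T/(πd³) is largest where d is smallest — segment CD (d = 21.8 mm).
τ_max = 16·477.0/(π·(0.0218)³) = 2.345×10^8 Pa.

234 MPa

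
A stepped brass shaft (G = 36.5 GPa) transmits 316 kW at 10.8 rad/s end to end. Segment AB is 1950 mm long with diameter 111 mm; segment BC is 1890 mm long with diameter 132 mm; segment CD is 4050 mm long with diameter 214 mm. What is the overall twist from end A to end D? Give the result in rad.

ω = 10.8 rad/s, so T = P/ω = 316×10³ / 10.80 = 29260 N·m.
J_AB = π(0.111)⁴/32 = 1.49×10^-5 m⁴; J_BC = π(0.132)⁴/32 = 2.98×10^-5 m⁴; J_CD = π(0.214)⁴/32 = 2.06×10^-4 m⁴.
θ = (T/G)·Σ L_i/J_i = (29260/36.5×10⁹)·(1.95/1.49×10^-5 + 1.89/2.98×10^-5 + 4.05/2.06×10^-4) = 0.1715 rad.

0.171 rad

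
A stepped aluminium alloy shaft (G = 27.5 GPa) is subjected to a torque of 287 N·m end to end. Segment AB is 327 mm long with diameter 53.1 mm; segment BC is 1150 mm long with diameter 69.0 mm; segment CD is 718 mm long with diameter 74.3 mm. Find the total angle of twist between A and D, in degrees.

0.703°

J_AB = π(0.0531)⁴/32 = 7.81×10^-7 m⁴; J_BC = π(0.0690)⁴/32 = 2.23×10^-6 m⁴; J_CD = π(0.0743)⁴/32 = 2.99×10^-6 m⁴.
θ = (T/G)·Σ L_i/J_i = (287.0/27.5×10⁹)·(0.327/7.81×10^-7 + 1.15/2.23×10^-6 + 0.718/2.99×10^-6) = 0.01227 rad.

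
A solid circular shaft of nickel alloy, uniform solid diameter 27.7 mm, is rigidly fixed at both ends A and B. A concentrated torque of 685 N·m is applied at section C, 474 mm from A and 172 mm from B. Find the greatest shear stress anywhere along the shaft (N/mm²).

With uniform GJ and both ends fixed, compatibility θ_AC = θ_CB gives T_A·a = T_B·b, together with T_A + T_B = T₀.
T_A = T₀·b/(a+b) = 685.0·172/646.0 = 182.4 N·m; T_B = 502.6 N·m.
τ in each portion: τ_AC = 4.37×10^7 Pa, τ_CB = 1.20×10^8 Pa; maximum is in CB.
τ_max = T_CB·r/J = 502.6·0.0138/5.78×10^-8 = 1.204×10^8 Pa.

120 N/mm²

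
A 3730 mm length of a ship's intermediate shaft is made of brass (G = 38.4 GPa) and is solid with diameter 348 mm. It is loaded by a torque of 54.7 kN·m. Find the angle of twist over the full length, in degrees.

0.211°

J = πd⁴/32 = π(0.348)⁴/32 = 1.440×10^-3 m⁴.
θ = T·L/(G·J) = 54700 × 3.73 / (38.4×10⁹ × 1.440×10^-3) = 3.690×10^-3 rad.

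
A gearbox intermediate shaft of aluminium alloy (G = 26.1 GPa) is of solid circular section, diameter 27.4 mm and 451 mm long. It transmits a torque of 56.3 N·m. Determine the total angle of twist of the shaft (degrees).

J = πd⁴/32 = π(0.0274)⁴/32 = 5.534×10^-8 m⁴.
θ = T·L/(G·J) = 56.30 × 0.451 / (26.1×10⁹ × 5.534×10^-8) = 0.01758 rad.

1.01°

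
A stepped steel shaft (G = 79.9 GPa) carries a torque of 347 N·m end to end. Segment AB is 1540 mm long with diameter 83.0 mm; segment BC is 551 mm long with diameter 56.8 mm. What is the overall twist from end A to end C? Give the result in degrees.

J_AB = π(0.0830)⁴/32 = 4.66×10^-6 m⁴; J_BC = π(0.0568)⁴/32 = 1.02×10^-6 m⁴.
θ = (T/G)·Σ L_i/J_i = (347.0/79.9×10⁹)·(1.54/4.66×10^-6 + 0.551/1.02×10^-6) = 3.777×10^-3 rad.

0.216°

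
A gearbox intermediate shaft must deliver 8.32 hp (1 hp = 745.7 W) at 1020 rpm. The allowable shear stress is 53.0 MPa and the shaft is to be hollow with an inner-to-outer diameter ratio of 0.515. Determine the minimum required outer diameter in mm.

ω = 2π·1020/60 = 106.8 rad/s, so T = P/ω = 8.32×745.7 / 106.8 = 58.08 N·m.
For a hollow shaft with d_i/d_o = 0.515: τ_max = 16T/(π d_o³ (1−k⁴)), so d_o = [16T/(π τ_allow (1−k⁴))]^(1/3) = [16·58.08/(π·5.30×10^7·0.9297)]^(1/3) = 0.01818 m.

18.2 mm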